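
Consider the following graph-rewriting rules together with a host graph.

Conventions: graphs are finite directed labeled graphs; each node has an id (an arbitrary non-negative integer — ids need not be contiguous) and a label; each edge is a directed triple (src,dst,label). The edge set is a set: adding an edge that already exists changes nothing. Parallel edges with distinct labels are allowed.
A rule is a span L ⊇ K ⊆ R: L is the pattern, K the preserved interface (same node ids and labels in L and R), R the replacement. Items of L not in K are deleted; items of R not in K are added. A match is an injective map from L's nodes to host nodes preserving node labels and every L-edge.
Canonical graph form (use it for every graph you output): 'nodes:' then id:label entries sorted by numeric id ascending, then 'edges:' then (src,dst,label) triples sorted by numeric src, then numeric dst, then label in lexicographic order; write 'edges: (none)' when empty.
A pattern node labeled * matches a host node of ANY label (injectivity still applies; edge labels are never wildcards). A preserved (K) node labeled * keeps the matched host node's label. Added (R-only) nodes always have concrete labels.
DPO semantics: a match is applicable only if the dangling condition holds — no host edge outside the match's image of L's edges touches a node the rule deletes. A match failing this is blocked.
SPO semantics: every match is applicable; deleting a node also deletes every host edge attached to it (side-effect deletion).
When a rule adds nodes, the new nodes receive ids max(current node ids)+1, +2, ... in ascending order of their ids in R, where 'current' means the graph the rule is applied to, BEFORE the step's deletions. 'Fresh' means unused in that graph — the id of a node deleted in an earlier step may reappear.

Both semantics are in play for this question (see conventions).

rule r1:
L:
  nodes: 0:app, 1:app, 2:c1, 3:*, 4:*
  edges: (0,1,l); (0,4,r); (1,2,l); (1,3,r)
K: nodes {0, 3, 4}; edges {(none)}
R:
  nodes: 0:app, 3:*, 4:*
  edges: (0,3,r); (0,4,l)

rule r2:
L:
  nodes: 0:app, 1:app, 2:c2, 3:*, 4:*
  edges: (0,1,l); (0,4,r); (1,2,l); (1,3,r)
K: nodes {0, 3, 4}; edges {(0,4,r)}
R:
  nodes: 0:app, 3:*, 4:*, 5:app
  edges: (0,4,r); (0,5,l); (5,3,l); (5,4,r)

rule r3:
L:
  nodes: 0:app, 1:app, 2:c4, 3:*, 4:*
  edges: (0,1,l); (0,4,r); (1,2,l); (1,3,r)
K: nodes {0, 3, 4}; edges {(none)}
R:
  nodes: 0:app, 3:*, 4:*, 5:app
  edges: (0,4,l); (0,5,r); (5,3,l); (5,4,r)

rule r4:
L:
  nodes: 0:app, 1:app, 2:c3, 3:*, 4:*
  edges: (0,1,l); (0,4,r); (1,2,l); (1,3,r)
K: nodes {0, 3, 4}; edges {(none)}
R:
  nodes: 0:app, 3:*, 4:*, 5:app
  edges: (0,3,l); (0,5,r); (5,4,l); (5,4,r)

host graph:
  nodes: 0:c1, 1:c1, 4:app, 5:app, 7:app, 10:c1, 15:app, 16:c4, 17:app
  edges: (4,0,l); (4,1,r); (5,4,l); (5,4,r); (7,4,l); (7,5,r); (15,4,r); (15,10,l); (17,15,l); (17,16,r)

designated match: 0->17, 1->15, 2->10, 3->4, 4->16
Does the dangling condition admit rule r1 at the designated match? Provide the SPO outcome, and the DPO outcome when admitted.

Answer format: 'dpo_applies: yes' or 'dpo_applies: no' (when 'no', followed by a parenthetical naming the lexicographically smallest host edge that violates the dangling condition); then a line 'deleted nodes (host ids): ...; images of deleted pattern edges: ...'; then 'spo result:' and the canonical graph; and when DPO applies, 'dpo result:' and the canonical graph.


dpo_applies: yes
deleted nodes (host ids): 10, 15; images of deleted pattern edges: (15,4,r); (15,10,l); (17,15,l); (17,16,r)
spo result:
nodes: 0:c1, 1:c1, 4:app, 5:app, 7:app, 16:c4, 17:app
edges: (4,0,l); (4,1,r); (5,4,l); (5,4,r); (7,4,l); (7,5,r); (17,4,r); (17,16,l)
dpo result:
nodes: 0:c1, 1:c1, 4:app, 5:app, 7:app, 16:c4, 17:app
edges: (4,0,l); (4,1,r); (5,4,l); (5,4,r); (7,4,l); (7,5,r); (17,4,r); (17,16,l)


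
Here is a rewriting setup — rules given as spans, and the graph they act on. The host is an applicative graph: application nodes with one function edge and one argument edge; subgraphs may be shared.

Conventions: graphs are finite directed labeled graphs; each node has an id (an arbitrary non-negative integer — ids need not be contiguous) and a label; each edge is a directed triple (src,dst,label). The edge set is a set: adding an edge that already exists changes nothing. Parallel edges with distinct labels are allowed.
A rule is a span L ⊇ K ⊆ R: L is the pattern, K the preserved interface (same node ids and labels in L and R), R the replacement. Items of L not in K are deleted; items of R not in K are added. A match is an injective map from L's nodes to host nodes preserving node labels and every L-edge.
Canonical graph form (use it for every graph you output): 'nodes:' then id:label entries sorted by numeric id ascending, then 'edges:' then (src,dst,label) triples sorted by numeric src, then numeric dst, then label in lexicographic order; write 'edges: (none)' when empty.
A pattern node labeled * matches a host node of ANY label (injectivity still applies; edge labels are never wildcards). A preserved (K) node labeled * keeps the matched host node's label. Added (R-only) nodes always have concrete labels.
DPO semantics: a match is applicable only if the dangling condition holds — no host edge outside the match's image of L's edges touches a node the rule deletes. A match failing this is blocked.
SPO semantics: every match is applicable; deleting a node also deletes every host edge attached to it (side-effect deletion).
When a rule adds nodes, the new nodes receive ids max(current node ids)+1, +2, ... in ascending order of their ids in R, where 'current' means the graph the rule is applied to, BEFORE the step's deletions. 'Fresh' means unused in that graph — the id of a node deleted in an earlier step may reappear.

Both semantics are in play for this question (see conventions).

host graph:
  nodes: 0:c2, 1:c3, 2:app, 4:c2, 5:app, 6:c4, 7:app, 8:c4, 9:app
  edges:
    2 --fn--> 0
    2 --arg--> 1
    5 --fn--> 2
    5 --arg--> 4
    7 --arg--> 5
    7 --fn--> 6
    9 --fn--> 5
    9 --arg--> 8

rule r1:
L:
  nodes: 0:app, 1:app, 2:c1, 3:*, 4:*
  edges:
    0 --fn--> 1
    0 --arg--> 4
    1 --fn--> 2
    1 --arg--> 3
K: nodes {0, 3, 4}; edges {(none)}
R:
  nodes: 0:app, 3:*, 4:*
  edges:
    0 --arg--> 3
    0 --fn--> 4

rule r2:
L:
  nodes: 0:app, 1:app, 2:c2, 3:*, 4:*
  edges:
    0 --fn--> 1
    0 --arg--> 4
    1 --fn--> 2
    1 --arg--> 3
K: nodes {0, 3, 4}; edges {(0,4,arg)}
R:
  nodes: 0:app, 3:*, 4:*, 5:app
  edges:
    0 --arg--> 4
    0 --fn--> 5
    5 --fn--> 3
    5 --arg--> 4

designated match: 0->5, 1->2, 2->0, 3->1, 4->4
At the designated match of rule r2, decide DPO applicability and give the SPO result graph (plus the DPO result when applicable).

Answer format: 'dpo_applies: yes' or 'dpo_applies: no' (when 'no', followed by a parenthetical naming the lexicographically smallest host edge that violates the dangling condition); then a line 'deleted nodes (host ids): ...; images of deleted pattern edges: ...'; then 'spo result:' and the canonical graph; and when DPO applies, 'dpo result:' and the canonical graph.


dpo_applies: yes
deleted nodes (host ids): 0, 2; images of deleted pattern edges: (2,0,fn); (2,1,arg); (5,2,fn)
spo result:
nodes: 1:c3, 4:c2, 5:app, 6:c4, 7:app, 8:c4, 9:app, 10:app
edges: (5,4,arg); (5,10,fn); (7,5,arg); (7,6,fn); (9,5,fn); (9,8,arg); (10,1,fn); (10,4,arg)
dpo result:
nodes: 1:c3, 4:c2, 5:app, 6:c4, 7:app, 8:c4, 9:app, 10:app
edges: (5,4,arg); (5,10,fn); (7,5,arg); (7,6,fn); (9,5,fn); (9,8,arg); (10,1,fn); (10,4,arg)


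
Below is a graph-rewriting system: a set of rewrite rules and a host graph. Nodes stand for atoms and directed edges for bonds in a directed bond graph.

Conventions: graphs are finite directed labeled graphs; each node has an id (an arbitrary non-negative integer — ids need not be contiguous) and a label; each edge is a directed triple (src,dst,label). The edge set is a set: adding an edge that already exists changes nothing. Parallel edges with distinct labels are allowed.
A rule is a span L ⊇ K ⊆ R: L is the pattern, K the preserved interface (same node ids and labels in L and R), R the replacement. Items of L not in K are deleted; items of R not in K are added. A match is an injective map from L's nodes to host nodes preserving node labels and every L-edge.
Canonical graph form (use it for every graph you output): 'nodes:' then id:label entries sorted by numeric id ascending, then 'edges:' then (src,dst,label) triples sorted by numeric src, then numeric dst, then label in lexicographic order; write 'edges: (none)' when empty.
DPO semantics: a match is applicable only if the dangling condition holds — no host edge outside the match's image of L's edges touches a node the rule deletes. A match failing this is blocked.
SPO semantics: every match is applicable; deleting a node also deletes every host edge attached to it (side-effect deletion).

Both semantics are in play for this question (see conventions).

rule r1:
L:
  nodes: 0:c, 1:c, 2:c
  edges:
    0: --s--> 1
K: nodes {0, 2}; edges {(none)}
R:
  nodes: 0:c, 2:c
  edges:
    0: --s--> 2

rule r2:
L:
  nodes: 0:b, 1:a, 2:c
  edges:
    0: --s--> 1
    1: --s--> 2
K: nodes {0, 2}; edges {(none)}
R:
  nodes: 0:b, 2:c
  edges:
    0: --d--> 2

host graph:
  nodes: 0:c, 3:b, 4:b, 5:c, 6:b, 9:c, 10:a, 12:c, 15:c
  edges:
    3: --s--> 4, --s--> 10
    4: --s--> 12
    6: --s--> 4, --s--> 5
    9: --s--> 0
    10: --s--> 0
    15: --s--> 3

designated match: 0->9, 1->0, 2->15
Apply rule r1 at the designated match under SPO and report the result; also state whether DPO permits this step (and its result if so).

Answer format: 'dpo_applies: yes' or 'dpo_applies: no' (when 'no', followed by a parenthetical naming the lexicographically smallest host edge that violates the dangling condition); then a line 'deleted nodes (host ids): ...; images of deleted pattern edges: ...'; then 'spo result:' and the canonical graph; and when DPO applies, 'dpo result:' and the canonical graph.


dpo_applies: no
(the rule deletes node 0, which keeps host edge (10,0,s) outside the match image — the dangling condition fails, DPO blocks; SPO proceeds and side-deletes such edges)
deleted nodes (host ids): 0; images of deleted pattern edges: (9,0,s)
spo result:
nodes: 3:b, 4:b, 5:c, 6:b, 9:c, 10:a, 12:c, 15:c
edges: (3,4,s); (3,10,s); (4,12,s); (6,4,s); (6,5,s); (9,15,s); (15,3,s)


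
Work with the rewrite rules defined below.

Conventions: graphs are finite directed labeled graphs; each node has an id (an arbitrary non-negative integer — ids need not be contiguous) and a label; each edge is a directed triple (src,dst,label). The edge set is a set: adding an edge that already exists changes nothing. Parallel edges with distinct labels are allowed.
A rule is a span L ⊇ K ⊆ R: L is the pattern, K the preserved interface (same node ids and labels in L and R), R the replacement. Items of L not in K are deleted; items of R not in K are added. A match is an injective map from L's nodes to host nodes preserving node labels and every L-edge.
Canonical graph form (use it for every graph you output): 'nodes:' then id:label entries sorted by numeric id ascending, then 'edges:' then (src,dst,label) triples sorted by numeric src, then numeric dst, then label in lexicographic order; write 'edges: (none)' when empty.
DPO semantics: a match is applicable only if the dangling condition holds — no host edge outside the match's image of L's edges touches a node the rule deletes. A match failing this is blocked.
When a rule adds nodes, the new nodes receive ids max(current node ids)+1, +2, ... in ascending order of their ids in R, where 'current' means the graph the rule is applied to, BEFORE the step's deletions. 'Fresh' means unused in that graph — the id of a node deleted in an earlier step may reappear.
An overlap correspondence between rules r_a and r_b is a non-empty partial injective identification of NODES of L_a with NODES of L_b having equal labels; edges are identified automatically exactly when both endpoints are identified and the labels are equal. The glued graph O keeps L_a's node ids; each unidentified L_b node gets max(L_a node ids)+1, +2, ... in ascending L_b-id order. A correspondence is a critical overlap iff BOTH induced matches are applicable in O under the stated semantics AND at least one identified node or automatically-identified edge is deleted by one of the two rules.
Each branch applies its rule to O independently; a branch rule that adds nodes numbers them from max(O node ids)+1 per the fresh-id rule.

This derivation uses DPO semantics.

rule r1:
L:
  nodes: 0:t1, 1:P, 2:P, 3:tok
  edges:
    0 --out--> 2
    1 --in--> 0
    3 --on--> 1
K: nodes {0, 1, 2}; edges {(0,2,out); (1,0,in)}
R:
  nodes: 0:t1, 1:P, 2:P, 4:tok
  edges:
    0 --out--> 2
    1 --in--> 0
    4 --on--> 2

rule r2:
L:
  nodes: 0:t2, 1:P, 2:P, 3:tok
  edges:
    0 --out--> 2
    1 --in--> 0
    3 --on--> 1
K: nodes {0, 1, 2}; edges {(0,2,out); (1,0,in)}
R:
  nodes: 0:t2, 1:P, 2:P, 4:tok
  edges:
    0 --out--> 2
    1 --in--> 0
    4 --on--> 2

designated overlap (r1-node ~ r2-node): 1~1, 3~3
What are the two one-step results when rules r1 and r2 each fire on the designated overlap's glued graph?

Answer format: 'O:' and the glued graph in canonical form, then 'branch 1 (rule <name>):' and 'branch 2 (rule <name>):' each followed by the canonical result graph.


O:
nodes: 0:t1, 1:P, 2:P, 3:tok, 4:t2, 5:P
edges: (0,2,out); (1,0,in); (1,4,in); (3,1,on); (4,5,out)
branch 1 (rule r1):
nodes: 0:t1, 1:P, 2:P, 4:t2, 5:P, 6:tok
edges: (0,2,out); (1,0,in); (1,4,in); (4,5,out); (6,2,on)
branch 2 (rule r2):
nodes: 0:t1, 1:P, 2:P, 4:t2, 5:P, 6:tok
edges: (0,2,out); (1,0,in); (1,4,in); (4,5,out); (6,5,on)


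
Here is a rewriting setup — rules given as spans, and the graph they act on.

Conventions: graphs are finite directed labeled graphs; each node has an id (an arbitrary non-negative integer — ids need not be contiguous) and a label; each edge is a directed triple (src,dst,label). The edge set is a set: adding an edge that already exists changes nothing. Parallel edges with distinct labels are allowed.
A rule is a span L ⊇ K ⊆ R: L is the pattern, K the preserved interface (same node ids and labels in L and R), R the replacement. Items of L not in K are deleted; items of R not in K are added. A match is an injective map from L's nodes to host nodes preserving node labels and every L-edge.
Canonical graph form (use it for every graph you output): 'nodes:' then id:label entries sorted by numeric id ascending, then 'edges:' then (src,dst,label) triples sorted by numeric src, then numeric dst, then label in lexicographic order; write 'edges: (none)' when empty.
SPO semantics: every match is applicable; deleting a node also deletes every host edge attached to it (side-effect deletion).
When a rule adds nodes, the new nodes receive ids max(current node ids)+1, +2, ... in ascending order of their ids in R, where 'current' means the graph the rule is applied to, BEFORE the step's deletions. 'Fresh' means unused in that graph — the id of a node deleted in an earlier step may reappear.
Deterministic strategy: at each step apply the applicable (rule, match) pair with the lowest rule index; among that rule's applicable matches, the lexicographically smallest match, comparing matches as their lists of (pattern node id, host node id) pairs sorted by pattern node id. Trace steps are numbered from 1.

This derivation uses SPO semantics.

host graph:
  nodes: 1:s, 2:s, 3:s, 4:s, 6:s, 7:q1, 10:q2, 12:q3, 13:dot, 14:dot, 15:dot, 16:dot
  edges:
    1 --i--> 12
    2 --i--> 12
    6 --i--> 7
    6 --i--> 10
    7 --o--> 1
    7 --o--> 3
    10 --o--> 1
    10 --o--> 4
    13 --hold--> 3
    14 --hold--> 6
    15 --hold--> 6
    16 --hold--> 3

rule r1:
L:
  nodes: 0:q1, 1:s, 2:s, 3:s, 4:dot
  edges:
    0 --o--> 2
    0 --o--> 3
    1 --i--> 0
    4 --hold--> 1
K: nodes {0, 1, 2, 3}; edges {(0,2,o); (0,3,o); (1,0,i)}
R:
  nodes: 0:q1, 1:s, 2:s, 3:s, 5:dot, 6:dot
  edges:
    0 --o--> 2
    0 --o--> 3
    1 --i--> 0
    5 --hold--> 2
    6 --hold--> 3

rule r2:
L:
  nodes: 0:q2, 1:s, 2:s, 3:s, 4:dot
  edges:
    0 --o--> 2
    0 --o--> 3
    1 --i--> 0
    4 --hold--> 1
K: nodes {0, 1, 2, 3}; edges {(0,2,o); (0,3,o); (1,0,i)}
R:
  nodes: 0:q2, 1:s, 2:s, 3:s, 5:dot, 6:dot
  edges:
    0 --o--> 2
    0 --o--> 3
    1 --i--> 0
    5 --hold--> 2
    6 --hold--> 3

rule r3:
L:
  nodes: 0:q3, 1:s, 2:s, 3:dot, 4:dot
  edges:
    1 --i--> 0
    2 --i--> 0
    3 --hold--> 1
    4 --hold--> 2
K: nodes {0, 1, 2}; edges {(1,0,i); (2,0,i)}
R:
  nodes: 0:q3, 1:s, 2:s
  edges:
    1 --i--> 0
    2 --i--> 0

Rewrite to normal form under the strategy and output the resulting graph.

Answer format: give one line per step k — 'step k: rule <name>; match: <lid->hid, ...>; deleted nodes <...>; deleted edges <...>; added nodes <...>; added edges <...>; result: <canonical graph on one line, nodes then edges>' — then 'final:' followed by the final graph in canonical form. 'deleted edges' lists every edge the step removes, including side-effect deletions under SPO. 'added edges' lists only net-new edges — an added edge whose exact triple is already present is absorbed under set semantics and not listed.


step 1: rule r1; match: 0->7, 1->6, 2->1, 3->3, 4->14; deleted nodes 14; deleted edges (14,6,hold); added nodes 17, 18; added edges (17,1,hold); (18,3,hold); result: nodes: 1:s, 2:s, 3:s, 4:s, 6:s, 7:q1, 10:q2, 12:q3, 13:dot, 15:dot, 16:dot, 17:dot, 18:dot edges: (1,12,i); (2,12,i); (6,7,i); (6,10,i); (7,1,o); (7,3,o); (10,1,o); (10,4,o); (13,3,hold); (15,6,hold); (16,3,hold); (17,1,hold); (18,3,hold)
step 2: rule r1; match: 0->7, 1->6, 2->1, 3->3, 4->15; deleted nodes 15; deleted edges (15,6,hold); added nodes 19, 20; added edges (19,1,hold); (20,3,hold); result: nodes: 1:s, 2:s, 3:s, 4:s, 6:s, 7:q1, 10:q2, 12:q3, 13:dot, 16:dot, 17:dot, 18:dot, 19:dot, 20:dot edges: (1,12,i); (2,12,i); (6,7,i); (6,10,i); (7,1,o); (7,3,o); (10,1,o); (10,4,o); (13,3,hold); (16,3,hold); (17,1,hold); (18,3,hold); (19,1,hold); (20,3,hold)
final:
nodes: 1:s, 2:s, 3:s, 4:s, 6:s, 7:q1, 10:q2, 12:q3, 13:dot, 16:dot, 17:dot, 18:dot, 19:dot, 20:dot
edges: (1,12,i); (2,12,i); (6,7,i); (6,10,i); (7,1,o); (7,3,o); (10,1,o); (10,4,o); (13,3,hold); (16,3,hold); (17,1,hold); (18,3,hold); (19,1,hold); (20,3,hold)


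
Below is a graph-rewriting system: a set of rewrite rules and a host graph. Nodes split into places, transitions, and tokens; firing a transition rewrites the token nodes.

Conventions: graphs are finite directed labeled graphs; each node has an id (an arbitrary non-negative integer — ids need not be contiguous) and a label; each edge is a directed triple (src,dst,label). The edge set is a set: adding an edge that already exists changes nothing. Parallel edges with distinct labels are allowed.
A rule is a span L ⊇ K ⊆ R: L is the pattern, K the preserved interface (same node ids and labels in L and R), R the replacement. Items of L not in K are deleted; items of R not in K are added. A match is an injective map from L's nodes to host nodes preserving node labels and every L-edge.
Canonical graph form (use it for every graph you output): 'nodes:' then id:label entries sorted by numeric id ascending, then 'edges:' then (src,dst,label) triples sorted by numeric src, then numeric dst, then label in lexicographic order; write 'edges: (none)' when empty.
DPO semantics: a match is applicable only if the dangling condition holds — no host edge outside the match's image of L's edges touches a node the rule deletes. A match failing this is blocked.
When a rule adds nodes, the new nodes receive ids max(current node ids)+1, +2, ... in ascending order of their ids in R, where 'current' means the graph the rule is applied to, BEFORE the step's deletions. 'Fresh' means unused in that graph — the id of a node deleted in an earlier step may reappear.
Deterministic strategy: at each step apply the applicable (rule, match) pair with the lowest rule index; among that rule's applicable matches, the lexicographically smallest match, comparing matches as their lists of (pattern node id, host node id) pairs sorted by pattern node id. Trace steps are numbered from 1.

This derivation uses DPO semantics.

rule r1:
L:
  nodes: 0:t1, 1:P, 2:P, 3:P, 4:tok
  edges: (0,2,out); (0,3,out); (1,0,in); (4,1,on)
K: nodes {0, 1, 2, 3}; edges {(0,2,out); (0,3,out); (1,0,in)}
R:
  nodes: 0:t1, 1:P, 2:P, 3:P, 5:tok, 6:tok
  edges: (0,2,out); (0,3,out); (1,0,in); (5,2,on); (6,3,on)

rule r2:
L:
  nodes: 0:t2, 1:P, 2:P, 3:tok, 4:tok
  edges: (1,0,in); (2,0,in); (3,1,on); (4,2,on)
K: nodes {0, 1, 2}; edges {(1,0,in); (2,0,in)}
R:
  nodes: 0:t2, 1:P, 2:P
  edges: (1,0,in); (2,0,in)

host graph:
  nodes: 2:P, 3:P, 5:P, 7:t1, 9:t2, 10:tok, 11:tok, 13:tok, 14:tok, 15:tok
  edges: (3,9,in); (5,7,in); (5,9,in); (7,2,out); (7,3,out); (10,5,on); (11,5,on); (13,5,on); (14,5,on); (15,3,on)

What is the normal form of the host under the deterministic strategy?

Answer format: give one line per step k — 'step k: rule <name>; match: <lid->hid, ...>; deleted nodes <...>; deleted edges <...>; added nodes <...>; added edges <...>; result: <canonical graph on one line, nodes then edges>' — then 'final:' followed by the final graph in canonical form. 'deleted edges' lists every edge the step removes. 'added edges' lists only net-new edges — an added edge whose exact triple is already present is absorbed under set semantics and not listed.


step 1: rule r1; match: 0->7, 1->5, 2->2, 3->3, 4->10; deleted nodes 10; deleted edges (10,5,on); added nodes 16, 17; added edges (16,2,on); (17,3,on); result: nodes: 2:P, 3:P, 5:P, 7:t1, 9:t2, 11:tok, 13:tok, 14:tok, 15:tok, 16:tok, 17:tok edges: (3,9,in); (5,7,in); (5,9,in); (7,2,out); (7,3,out); (11,5,on); (13,5,on); (14,5,on); (15,3,on); (16,2,on); (17,3,on)
step 2: rule r1; match: 0->7, 1->5, 2->2, 3->3, 4->11; deleted nodes 11; deleted edges (11,5,on); added nodes 18, 19; added edges (18,2,on); (19,3,on); result: nodes: 2:P, 3:P, 5:P, 7:t1, 9:t2, 13:tok, 14:tok, 15:tok, 16:tok, 17:tok, 18:tok, 19:tok edges: (3,9,in); (5,7,in); (5,9,in); (7,2,out); (7,3,out); (13,5,on); (14,5,on); (15,3,on); (16,2,on); (17,3,on); (18,2,on); (19,3,on)
step 3: rule r1; match: 0->7, 1->5, 2->2, 3->3, 4->13; deleted nodes 13; deleted edges (13,5,on); added nodes 20, 21; added edges (20,2,on); (21,3,on); result: nodes: 2:P, 3:P, 5:P, 7:t1, 9:t2, 14:tok, 15:tok, 16:tok, 17:tok, 18:tok, 19:tok, 20:tok, 21:tok edges: (3,9,in); (5,7,in); (5,9,in); (7,2,out); (7,3,out); (14,5,on); (15,3,on); (16,2,on); (17,3,on); (18,2,on); (19,3,on); (20,2,on); (21,3,on)
step 4: rule r1; match: 0->7, 1->5, 2->2, 3->3, 4->14; deleted nodes 14; deleted edges (14,5,on); added nodes 22, 23; added edges (22,2,on); (23,3,on); result: nodes: 2:P, 3:P, 5:P, 7:t1, 9:t2, 15:tok, 16:tok, 17:tok, 18:tok, 19:tok, 20:tok, 21:tok, 22:tok, 23:tok edges: (3,9,in); (5,7,in); (5,9,in); (7,2,out); (7,3,out); (15,3,on); (16,2,on); (17,3,on); (18,2,on); (19,3,on); (20,2,on); (21,3,on); (22,2,on); (23,3,on)
final:
nodes: 2:P, 3:P, 5:P, 7:t1, 9:t2, 15:tok, 16:tok, 17:tok, 18:tok, 19:tok, 20:tok, 21:tok, 22:tok, 23:tok
edges: (3,9,in); (5,7,in); (5,9,in); (7,2,out); (7,3,out); (15,3,on); (16,2,on); (17,3,on); (18,2,on); (19,3,on); (20,2,on); (21,3,on); (22,2,on); (23,3,on)


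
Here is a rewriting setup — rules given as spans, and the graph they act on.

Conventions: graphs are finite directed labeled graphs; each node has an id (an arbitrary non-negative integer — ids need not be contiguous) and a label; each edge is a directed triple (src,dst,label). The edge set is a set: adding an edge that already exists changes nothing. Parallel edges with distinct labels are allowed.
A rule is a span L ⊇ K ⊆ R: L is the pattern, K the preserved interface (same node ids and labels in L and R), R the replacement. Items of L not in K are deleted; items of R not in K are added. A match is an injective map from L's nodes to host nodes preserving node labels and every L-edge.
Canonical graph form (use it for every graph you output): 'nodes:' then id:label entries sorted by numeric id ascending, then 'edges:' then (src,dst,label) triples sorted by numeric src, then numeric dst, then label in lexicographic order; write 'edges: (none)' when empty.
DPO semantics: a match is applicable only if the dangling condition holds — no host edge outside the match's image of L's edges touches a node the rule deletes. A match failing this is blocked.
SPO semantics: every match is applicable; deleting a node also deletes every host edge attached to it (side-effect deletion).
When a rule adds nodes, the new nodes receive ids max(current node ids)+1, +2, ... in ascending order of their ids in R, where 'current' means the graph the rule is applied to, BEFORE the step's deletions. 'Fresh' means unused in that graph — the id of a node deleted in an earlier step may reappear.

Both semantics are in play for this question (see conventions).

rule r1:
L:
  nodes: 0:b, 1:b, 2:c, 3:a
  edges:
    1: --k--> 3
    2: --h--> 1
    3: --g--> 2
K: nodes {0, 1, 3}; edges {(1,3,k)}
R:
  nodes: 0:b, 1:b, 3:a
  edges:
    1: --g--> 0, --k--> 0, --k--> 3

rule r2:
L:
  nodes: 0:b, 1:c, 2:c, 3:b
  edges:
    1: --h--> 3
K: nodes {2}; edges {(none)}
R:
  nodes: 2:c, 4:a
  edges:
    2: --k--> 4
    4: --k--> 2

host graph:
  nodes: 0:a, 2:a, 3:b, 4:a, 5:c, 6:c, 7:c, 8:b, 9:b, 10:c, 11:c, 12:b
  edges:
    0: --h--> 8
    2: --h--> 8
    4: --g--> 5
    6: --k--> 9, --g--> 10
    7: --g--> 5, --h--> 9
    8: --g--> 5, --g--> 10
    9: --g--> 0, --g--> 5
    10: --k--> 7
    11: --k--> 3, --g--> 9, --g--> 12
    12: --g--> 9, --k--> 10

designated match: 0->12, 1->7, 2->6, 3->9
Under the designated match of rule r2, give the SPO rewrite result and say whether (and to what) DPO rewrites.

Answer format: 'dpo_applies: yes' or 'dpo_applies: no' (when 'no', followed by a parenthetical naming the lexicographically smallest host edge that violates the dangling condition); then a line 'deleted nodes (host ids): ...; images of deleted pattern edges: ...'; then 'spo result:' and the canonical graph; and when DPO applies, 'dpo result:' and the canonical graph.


dpo_applies: no
(the rule deletes node 9, which keeps host edge (6,9,k) outside the match image — the dangling condition fails, DPO blocks; SPO proceeds and side-deletes such edges)
deleted nodes (host ids): 7, 9, 12; images of deleted pattern edges: (7,9,h)
spo result:
nodes: 0:a, 2:a, 3:b, 4:a, 5:c, 6:c, 8:b, 10:c, 11:c, 13:a
edges: (0,8,h); (2,8,h); (4,5,g); (6,10,g); (6,13,k); (8,5,g); (8,10,g); (11,3,k); (13,6,k)


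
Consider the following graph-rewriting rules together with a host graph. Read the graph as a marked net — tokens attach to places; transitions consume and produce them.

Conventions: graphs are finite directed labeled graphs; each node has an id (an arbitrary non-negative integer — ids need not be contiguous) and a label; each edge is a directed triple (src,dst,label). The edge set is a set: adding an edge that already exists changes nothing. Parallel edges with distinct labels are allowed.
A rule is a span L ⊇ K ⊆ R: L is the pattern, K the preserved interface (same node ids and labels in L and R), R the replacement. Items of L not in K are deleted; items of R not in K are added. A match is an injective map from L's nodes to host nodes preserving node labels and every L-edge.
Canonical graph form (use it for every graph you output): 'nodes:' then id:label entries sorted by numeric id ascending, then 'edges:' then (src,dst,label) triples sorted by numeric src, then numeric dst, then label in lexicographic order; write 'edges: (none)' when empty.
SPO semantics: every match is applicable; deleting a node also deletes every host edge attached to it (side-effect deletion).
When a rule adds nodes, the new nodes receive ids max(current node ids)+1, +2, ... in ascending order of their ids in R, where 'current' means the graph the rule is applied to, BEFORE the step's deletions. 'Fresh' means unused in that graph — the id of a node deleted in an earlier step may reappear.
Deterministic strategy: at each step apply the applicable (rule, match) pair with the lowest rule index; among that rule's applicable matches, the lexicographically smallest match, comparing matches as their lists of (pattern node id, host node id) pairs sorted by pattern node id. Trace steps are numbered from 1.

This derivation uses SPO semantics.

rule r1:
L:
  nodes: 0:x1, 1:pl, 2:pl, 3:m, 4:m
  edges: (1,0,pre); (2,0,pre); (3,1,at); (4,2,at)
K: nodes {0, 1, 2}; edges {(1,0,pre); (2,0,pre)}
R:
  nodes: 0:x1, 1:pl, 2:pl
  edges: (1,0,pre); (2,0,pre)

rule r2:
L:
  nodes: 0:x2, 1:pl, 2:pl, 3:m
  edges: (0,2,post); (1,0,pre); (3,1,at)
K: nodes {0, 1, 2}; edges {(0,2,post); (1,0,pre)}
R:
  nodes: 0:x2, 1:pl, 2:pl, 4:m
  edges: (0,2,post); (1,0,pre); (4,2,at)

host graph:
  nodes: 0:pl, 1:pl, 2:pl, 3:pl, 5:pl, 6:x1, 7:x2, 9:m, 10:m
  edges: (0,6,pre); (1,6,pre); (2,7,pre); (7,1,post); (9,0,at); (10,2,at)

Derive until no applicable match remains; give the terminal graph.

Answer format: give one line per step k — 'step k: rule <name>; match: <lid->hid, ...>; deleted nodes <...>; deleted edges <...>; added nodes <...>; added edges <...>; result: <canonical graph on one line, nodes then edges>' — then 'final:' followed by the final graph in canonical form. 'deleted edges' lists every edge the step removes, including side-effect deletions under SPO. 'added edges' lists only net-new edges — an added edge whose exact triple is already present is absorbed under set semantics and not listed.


step 1: rule r2; match: 0->7, 1->2, 2->1, 3->10; deleted nodes 10; deleted edges (10,2,at); added nodes 11; added edges (11,1,at); result: nodes: 0:pl, 1:pl, 2:pl, 3:pl, 5:pl, 6:x1, 7:x2, 9:m, 11:m edges: (0,6,pre); (1,6,pre); (2,7,pre); (7,1,post); (9,0,at); (11,1,at)
step 2: rule r1; match: 0->6, 1->0, 2->1, 3->9, 4->11; deleted nodes 9, 11; deleted edges (9,0,at); (11,1,at); added nodes (none); added edges (none); result: nodes: 0:pl, 1:pl, 2:pl, 3:pl, 5:pl, 6:x1, 7:x2 edges: (0,6,pre); (1,6,pre); (2,7,pre); (7,1,post)
final:
nodes: 0:pl, 1:pl, 2:pl, 3:pl, 5:pl, 6:x1, 7:x2
edges: (0,6,pre); (1,6,pre); (2,7,pre); (7,1,post)


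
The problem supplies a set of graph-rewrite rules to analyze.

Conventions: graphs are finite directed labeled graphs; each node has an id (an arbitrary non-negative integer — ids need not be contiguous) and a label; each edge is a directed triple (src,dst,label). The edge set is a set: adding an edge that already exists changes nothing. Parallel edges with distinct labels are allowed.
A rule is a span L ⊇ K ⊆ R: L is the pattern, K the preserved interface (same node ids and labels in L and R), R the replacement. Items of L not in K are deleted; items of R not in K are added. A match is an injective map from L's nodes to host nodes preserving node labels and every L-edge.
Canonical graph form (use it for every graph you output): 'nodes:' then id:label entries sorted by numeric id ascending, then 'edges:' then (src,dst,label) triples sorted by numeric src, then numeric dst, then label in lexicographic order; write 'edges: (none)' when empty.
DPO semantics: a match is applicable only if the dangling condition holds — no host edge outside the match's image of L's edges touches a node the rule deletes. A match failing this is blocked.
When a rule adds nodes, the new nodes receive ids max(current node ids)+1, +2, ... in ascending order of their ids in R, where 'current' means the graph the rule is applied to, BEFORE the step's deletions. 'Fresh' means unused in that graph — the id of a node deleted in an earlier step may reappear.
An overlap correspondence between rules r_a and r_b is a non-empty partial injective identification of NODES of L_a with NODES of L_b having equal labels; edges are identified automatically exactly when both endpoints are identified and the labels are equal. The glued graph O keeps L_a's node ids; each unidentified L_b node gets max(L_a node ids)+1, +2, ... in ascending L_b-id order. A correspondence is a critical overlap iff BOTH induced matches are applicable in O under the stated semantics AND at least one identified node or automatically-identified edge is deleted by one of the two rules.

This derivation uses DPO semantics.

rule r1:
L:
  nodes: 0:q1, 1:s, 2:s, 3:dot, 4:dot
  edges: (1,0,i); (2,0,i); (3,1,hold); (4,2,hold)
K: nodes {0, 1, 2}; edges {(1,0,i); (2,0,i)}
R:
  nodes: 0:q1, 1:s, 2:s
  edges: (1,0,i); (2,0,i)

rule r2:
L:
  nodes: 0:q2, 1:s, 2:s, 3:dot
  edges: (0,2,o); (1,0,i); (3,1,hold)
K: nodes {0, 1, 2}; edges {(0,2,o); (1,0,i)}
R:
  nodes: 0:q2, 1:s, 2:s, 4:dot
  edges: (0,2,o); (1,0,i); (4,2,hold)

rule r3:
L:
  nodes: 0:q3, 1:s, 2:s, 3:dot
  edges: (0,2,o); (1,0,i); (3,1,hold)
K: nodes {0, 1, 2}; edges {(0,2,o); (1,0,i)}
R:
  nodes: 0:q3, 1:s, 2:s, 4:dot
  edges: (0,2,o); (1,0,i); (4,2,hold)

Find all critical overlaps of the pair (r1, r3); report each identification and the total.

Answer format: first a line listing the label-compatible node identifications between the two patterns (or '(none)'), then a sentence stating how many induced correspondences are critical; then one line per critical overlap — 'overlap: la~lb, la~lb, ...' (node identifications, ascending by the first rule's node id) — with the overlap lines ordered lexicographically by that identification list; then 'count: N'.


label-compatible node identifications between L(r1) and L(r3): 1~1, 1~2, 2~1, 2~2, 3~3, 4~3
4 of the induced correspondences are critical overlaps of r1 and r3.
overlap: 1~1, 2~2, 3~3
overlap: 1~1, 3~3
overlap: 1~2, 2~1, 4~3
overlap: 2~1, 4~3
count: 4


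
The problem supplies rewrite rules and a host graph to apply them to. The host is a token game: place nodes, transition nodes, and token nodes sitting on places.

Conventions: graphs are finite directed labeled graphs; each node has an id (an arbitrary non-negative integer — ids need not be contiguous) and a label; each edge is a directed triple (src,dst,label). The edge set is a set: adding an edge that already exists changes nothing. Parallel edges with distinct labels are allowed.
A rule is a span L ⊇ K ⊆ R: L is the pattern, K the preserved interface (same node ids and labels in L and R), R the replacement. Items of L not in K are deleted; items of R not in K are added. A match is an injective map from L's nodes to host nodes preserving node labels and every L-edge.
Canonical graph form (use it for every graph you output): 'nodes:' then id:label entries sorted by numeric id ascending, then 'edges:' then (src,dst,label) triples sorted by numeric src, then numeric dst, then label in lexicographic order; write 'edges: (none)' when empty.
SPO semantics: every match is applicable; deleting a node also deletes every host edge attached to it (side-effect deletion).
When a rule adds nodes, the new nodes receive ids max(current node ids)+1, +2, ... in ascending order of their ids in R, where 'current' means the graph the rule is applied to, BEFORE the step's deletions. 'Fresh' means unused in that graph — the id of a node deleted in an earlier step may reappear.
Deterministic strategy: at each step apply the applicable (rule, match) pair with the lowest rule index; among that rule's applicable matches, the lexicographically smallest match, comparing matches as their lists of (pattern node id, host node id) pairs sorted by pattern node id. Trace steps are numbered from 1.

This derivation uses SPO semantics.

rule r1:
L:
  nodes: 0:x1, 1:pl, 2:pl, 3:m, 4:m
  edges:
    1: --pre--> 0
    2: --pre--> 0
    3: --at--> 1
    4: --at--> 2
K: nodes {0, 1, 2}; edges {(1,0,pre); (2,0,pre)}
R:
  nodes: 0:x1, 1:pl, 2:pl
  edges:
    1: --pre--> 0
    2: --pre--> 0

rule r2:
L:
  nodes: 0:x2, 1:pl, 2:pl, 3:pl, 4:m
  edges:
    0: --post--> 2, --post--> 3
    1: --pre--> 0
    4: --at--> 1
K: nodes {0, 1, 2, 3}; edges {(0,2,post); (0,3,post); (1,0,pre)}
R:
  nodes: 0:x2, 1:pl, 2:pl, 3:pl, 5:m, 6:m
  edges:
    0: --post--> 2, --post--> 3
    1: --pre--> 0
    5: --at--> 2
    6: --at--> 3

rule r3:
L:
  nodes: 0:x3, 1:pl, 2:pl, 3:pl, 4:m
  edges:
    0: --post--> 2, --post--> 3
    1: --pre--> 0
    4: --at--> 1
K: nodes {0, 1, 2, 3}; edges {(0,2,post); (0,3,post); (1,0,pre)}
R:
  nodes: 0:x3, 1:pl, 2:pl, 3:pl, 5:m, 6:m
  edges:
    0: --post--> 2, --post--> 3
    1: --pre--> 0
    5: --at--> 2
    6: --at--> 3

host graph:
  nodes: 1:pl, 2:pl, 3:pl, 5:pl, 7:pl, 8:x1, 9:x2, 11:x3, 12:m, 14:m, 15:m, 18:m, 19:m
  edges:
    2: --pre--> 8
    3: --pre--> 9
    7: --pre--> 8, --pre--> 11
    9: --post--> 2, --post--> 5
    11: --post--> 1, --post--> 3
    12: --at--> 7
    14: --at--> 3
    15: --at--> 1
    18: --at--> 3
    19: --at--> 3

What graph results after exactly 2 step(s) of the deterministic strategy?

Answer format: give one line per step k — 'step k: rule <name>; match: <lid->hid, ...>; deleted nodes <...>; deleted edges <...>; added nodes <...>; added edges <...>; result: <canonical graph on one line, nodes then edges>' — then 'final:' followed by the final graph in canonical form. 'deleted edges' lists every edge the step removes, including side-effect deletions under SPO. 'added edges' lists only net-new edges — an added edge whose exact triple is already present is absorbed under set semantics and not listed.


step 1: rule r2; match: 0->9, 1->3, 2->2, 3->5, 4->14; deleted nodes 14; deleted edges (14,3,at); added nodes 20, 21; added edges (20,2,at); (21,5,at); result: nodes: 1:pl, 2:pl, 3:pl, 5:pl, 7:pl, 8:x1, 9:x2, 11:x3, 12:m, 15:m, 18:m, 19:m, 20:m, 21:m edges: (2,8,pre); (3,9,pre); (7,8,pre); (7,11,pre); (9,2,post); (9,5,post); (11,1,post); (11,3,post); (12,7,at); (15,1,at); (18,3,at); (19,3,at); (20,2,at); (21,5,at)
step 2: rule r1; match: 0->8, 1->2, 2->7, 3->20, 4->12; deleted nodes 12, 20; deleted edges (12,7,at); (20,2,at); added nodes (none); added edges (none); result: nodes: 1:pl, 2:pl, 3:pl, 5:pl, 7:pl, 8:x1, 9:x2, 11:x3, 15:m, 18:m, 19:m, 21:m edges: (2,8,pre); (3,9,pre); (7,8,pre); (7,11,pre); (9,2,post); (9,5,post); (11,1,post); (11,3,post); (15,1,at); (18,3,at); (19,3,at); (21,5,at)
final:
nodes: 1:pl, 2:pl, 3:pl, 5:pl, 7:pl, 8:x1, 9:x2, 11:x3, 15:m, 18:m, 19:m, 21:m
edges: (2,8,pre); (3,9,pre); (7,8,pre); (7,11,pre); (9,2,post); (9,5,post); (11,1,post); (11,3,post); (15,1,at); (18,3,at); (19,3,at); (21,5,at)


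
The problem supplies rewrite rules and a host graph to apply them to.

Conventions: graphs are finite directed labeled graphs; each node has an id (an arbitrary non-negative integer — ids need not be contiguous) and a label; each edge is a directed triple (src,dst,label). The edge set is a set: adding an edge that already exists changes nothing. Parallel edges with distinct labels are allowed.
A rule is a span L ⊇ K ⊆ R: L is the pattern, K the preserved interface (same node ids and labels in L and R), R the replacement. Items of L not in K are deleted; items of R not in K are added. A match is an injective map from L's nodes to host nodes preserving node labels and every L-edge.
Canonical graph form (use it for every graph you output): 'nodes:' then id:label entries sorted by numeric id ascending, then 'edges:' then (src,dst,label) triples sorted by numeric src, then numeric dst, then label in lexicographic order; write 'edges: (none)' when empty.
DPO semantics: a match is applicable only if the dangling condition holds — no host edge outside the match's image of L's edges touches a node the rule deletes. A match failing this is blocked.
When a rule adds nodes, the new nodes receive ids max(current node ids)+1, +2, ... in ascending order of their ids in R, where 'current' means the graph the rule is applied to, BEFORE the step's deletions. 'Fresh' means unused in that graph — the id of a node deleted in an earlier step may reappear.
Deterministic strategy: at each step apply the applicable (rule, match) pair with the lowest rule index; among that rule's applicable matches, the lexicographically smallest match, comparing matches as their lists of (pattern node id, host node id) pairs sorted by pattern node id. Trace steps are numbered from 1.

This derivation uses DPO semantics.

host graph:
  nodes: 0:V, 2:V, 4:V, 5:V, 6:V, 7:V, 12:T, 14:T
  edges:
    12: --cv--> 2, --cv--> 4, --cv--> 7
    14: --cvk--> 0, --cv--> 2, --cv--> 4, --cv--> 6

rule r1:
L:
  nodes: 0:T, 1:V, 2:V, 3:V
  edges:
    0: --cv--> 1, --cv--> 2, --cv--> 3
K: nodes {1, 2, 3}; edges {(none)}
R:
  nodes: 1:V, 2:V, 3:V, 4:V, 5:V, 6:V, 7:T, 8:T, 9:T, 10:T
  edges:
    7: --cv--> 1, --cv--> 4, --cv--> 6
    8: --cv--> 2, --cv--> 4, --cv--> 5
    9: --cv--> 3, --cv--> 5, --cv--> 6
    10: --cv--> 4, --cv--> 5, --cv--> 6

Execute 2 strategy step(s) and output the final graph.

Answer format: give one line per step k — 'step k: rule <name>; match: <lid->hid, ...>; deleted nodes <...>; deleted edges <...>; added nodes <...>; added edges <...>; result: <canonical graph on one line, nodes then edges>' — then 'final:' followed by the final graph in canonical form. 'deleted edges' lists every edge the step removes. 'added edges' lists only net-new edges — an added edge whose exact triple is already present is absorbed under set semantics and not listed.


step 1: rule r1; match: 0->12, 1->2, 2->4, 3->7; deleted nodes 12; deleted edges (12,2,cv); (12,4,cv); (12,7,cv); added nodes 15, 16, 17, 18, 19, 20, 21; added edges (18,2,cv); (18,15,cv); (18,17,cv); (19,4,cv); (19,15,cv); (19,16,cv); (20,7,cv); (20,16,cv); (20,17,cv); (21,15,cv); (21,16,cv); (21,17,cv); result: nodes: 0:V, 2:V, 4:V, 5:V, 6:V, 7:V, 14:T, 15:V, 16:V, 17:V, 18:T, 19:T, 20:T, 21:T edges: (14,0,cvk); (14,2,cv); (14,4,cv); (14,6,cv); (18,2,cv); (18,15,cv); (18,17,cv); (19,4,cv); (19,15,cv); (19,16,cv); (20,7,cv); (20,16,cv); (20,17,cv); (21,15,cv); (21,16,cv); (21,17,cv)
step 2: rule r1; match: 0->18, 1->2, 2->15, 3->17; deleted nodes 18; deleted edges (18,2,cv); (18,15,cv); (18,17,cv); added nodes 22, 23, 24, 25, 26, 27, 28; added edges (25,2,cv); (25,22,cv); (25,24,cv); (26,15,cv); (26,22,cv); (26,23,cv); (27,17,cv); (27,23,cv); (27,24,cv); (28,22,cv); (28,23,cv); (28,24,cv); result: nodes: 0:V, 2:V, 4:V, 5:V, 6:V, 7:V, 14:T, 15:V, 16:V, 17:V, 19:T, 20:T, 21:T, 22:V, 23:V, 24:V, 25:T, 26:T, 27:T, 28:T edges: (14,0,cvk); (14,2,cv); (14,4,cv); (14,6,cv); (19,4,cv); (19,15,cv); (19,16,cv); (20,7,cv); (20,16,cv); (20,17,cv); (21,15,cv); (21,16,cv); (21,17,cv); (25,2,cv); (25,22,cv); (25,24,cv); (26,15,cv); (26,22,cv); (26,23,cv); (27,17,cv); (27,23,cv); (27,24,cv); (28,22,cv); (28,23,cv); (28,24,cv)
final:
nodes: 0:V, 2:V, 4:V, 5:V, 6:V, 7:V, 14:T, 15:V, 16:V, 17:V, 19:T, 20:T, 21:T, 22:V, 23:V, 24:V, 25:T, 26:T, 27:T, 28:T
edges: (14,0,cvk); (14,2,cv); (14,4,cv); (14,6,cv); (19,4,cv); (19,15,cv); (19,16,cv); (20,7,cv); (20,16,cv); (20,17,cv); (21,15,cv); (21,16,cv); (21,17,cv); (25,2,cv); (25,22,cv); (25,24,cv); (26,15,cv); (26,22,cv); (26,23,cv); (27,17,cv); (27,23,cv); (27,24,cv); (28,22,cv); (28,23,cv); (28,24,cv)
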